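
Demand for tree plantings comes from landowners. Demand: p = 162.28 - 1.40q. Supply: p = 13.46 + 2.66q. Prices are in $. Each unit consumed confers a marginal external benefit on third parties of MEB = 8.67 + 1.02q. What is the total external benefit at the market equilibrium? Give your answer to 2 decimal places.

$1003.04

Market equilibrium (private): 13.46 + 2.66q = 162.28 - 1.40q → q_m = 36.6552.
Total external benefit = ∫₀^{q_m} (8.67 + 1.02q) dq = 8.67×36.6552 + ½×1.02×36.6552² = 1003.0385.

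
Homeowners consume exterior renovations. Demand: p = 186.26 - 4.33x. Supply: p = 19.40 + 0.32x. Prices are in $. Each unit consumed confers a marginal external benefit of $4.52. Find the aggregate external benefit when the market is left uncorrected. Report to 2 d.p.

$162.20

Market equilibrium (private): 19.40 + 0.32x = 186.26 - 4.33x → x_m = 35.8839.
Total external benefit = MEB × x_m = 4.52 × 35.8839 = 162.1952.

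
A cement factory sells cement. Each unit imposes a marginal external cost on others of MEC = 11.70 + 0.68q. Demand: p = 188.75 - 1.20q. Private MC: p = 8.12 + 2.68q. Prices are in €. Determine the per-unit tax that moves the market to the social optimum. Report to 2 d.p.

tax = €36.89 per unit

Social marginal cost = private MC + MEC = 19.82 + 3.36q.
Set SMC = demand: 19.82 + 3.36q = 188.75 - 1.20q → q* = 37.0461.
The Pigouvian tax equals MEC at q*: 11.70 + 0.68×37.0461 = 36.8913.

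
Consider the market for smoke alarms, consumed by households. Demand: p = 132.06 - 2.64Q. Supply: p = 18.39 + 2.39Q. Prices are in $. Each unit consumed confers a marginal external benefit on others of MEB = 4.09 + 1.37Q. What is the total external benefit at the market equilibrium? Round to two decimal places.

Market equilibrium (private): 18.39 + 2.39Q = 132.06 - 2.64Q → Q_m = 22.5984.
Total external benefit = ∫₀^{Q_m} (4.09 + 1.37Q) dQ = 4.09×22.5984 + ½×1.37×22.5984² = 442.2485.

$442.25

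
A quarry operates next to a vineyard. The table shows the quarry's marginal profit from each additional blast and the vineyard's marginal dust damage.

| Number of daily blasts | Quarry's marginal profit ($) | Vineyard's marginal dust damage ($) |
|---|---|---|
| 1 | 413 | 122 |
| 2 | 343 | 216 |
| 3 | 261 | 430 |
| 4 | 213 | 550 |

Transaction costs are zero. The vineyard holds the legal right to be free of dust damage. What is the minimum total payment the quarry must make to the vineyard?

$338

Efficient level: marginal profit ≥ marginal dust damage through level 2, so k* = 2.
With the vineyard holding the right, the quarry must at least compensate total damage at k*: 122 + 216 = 338.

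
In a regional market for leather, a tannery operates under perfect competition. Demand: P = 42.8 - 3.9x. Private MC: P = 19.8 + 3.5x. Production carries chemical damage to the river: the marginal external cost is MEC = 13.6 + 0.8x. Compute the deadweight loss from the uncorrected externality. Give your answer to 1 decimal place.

Market equilibrium (private): 19.8 + 3.5x = 42.8 - 3.9x → x_m = 3.1081.
Social marginal cost = private MC + MEC = 33.4 + 4.3x.
Set SMC = demand: 33.4 + 4.3x = 42.8 - 3.9x → x* = 1.1463.
Height of the DWL triangle at x_m is SMC(x_m) − demand(x_m) = MEC(x_m) = 16.0865.
DWL = ½ × 1.9618 × 16.0865 = 15.7792.

DWL = 15.8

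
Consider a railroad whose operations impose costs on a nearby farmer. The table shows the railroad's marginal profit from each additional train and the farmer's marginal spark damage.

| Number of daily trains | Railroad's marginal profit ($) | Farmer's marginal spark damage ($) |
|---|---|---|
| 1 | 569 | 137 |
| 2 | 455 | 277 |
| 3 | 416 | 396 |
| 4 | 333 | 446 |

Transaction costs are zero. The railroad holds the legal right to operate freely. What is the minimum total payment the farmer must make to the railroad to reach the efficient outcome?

Left alone the railroad would choose level 4 (marginal profit stays positive).
Efficient level: k* = 3 (marginal profit ≥ marginal spark damage through 3).
The farmer must at least cover the railroad's forgone profit from cutting 4→3: 333 = 333.

$333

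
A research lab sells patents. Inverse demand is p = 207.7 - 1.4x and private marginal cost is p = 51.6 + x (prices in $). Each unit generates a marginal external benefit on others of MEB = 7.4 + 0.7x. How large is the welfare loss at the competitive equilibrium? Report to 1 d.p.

DWL = $824.0

Market equilibrium (private): 51.6 + x = 207.7 - 1.4x → x_m = 65.0417.
Social marginal cost = private MC − MEB = 44.2 + 0.3x.
Set SMC = demand: 44.2 + 0.3x = 207.7 - 1.4x → x* = 96.1765.
The loss is the area between SMC and demand from x* to x_m; with linear curves that's a triangle of height MEB(x_m).
DWL = ½ × 31.1348 × 52.9292 = 823.9700.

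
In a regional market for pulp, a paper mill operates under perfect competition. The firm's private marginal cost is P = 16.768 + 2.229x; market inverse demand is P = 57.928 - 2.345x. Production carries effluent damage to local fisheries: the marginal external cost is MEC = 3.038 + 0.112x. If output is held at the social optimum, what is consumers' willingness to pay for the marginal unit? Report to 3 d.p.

P = 38.851

Social marginal cost = private MC + MEC = 19.806 + 2.341x.
Set SMC = demand: 19.806 + 2.341x = 57.928 - 2.345x → x* = 8.1353.
Consumer price on the demand curve at x*: 57.928 − 2.345×8.1353 = 38.8507.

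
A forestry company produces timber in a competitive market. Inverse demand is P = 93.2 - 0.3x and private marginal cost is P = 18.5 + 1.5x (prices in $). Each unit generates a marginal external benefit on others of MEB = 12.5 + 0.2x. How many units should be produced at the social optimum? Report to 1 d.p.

x* = 54.5

Social marginal cost = private MC − MEB = 6.0 + 1.3x.
Set SMC = demand: 6.0 + 1.3x = 93.2 - 0.3x → x* = 54.5000.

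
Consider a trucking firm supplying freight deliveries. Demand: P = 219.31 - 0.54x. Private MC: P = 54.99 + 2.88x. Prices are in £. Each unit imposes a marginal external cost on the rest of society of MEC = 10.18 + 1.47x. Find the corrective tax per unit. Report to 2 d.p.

tax = £56.52 per unit

Social marginal cost = private MC + MEC = 65.17 + 4.35x.
Set SMC = demand: 65.17 + 4.35x = 219.31 - 0.54x → x* = 31.5215.
The Pigouvian tax equals MEC at x*: 10.18 + 1.47×31.5215 = 56.5166.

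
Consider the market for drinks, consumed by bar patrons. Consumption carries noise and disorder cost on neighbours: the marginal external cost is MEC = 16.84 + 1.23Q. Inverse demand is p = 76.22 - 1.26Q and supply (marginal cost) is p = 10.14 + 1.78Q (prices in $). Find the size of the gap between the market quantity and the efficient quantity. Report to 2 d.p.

10.21 units

Market equilibrium (private): 10.14 + 1.78Q = 76.22 - 1.26Q → Q_m = 21.7368.
Social marginal benefit = demand − MEC = 59.38 - 2.49Q.
Set SMB = MC: 59.38 - 2.49Q = 10.14 + 1.78Q → Q* = 11.5316.
Gap = |21.7368 − 11.5316| = 10.2052.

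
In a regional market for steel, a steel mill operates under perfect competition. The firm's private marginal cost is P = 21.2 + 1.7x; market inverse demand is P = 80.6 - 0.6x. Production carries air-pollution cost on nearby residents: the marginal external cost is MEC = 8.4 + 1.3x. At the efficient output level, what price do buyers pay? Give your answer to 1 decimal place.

Social marginal cost = private MC + MEC = 29.6 + 3.0x.
Set SMC = demand: 29.6 + 3.0x = 80.6 - 0.6x → x* = 14.1667.
Consumer price on the demand curve at x*: 80.6 − 0.6×14.1667 = 72.1000.

P = 72.1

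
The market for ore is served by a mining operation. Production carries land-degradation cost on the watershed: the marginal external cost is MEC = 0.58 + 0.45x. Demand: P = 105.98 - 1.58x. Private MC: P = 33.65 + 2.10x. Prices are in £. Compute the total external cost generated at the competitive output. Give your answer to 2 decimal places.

Market equilibrium (private): 33.65 + 2.10x = 105.98 - 1.58x → x_m = 19.6549.
Total external cost = ∫₀^{x_m} (0.58 + 0.45x) dx = 0.58×19.6549 + ½×0.45×19.6549² = 98.3207.

£98.32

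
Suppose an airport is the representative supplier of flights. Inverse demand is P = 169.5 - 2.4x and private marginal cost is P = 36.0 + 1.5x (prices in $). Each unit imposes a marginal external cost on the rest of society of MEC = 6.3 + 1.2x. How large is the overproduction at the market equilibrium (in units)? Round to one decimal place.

Market equilibrium (private): 36.0 + 1.5x = 169.5 - 2.4x → x_m = 34.2308.
Social marginal cost = private MC + MEC = 42.3 + 2.7x.
Set SMC = demand: 42.3 + 2.7x = 169.5 - 2.4x → x* = 24.9412.
Gap = |34.2308 − 24.9412| = 9.2896.

9.3 units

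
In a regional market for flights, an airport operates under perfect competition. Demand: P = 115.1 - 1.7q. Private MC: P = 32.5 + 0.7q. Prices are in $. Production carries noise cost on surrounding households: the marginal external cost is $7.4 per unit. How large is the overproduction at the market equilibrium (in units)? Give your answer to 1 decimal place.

Market equilibrium (private): 32.5 + 0.7q = 115.1 - 1.7q → q_m = 34.4167.
Social marginal cost = private MC + MEC = 39.9 + 0.7q.
Set SMC = demand: 39.9 + 0.7q = 115.1 - 1.7q → q* = 31.3333.
Gap = |34.4167 − 31.3333| = 3.0834.

3.1 units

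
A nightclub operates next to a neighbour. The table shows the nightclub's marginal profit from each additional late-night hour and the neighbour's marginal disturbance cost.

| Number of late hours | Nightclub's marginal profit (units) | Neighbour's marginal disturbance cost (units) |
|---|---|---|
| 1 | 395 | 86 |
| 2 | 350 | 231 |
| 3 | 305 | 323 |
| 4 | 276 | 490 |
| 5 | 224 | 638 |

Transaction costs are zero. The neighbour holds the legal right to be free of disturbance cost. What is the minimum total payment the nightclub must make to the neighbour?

317

Efficient level: marginal profit ≥ marginal disturbance cost through level 2, so k* = 2.
With the neighbour holding the right, the nightclub must at least compensate total damage at k*: 86 + 231 = 317.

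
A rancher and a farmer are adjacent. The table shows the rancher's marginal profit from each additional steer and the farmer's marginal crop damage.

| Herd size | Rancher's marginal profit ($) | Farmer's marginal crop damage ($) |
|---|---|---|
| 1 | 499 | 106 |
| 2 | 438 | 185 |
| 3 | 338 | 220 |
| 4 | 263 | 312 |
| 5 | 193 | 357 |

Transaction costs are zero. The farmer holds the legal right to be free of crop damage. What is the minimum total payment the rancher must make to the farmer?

Efficient level: marginal profit ≥ marginal crop damage through level 3, so k* = 3.
With the farmer holding the right, the rancher must at least compensate total damage at k*: 106 + 185 + 220 = 511.

$511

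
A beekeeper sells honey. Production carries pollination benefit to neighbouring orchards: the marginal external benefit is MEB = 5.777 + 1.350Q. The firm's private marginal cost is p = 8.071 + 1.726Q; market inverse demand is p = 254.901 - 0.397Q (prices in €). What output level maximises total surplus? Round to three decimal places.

Q* = 326.788

Social marginal cost = private MC − MEB = 2.294 + 0.376Q.
Set SMC = demand: 2.294 + 0.376Q = 254.901 - 0.397Q → Q* = 326.7878.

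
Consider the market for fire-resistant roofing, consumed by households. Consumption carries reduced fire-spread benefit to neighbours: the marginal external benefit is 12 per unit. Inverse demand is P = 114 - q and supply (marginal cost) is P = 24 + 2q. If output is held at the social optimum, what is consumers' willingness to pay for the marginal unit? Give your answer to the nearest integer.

Social marginal benefit = demand + MEB = 126 - q.
Set SMB = MC: 126 - q = 24 + 2q → q* = 34.0000.
Consumer price on the demand curve at q*: 114 − 1×34.0000 = 80.0000.

P = 80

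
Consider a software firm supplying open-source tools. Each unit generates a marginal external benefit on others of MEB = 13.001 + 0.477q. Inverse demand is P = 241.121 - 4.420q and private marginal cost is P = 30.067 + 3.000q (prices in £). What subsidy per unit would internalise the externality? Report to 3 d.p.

Social marginal cost = private MC − MEB = 17.066 + 2.523q.
Set SMC = demand: 17.066 + 2.523q = 241.121 - 4.420q → q* = 32.2706.
The Pigouvian subsidy equals MEB at q*: 13.001 + 0.477×32.2706 = 28.3941.

subsidy = £28.394 per unit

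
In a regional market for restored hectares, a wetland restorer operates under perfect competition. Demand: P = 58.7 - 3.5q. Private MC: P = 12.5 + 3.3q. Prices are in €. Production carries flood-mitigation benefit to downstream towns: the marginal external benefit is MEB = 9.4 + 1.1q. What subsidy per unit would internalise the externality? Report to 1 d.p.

Social marginal cost = private MC − MEB = 3.1 + 2.2q.
Set SMC = demand: 3.1 + 2.2q = 58.7 - 3.5q → q* = 9.7544.
The Pigouvian subsidy equals MEB at q*: 9.4 + 1.1×9.7544 = 20.1298.

subsidy = €20.1 per unit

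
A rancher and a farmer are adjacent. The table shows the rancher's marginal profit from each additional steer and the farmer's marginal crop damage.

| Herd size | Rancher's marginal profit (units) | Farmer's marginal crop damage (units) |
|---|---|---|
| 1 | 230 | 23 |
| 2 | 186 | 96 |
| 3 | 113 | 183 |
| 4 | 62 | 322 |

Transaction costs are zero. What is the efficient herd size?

Bargaining reaches the level where marginal profit last exceeds marginal crop damage.
That holds through level 2 (186 ≥ 96) but not at 3 (113 < 183).

2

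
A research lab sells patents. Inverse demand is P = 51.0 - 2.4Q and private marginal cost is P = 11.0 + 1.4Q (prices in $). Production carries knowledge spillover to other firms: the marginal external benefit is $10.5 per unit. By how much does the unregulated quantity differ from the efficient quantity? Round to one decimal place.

Market equilibrium (private): 11.0 + 1.4Q = 51.0 - 2.4Q → Q_m = 10.5263.
Social marginal cost = private MC − MEB = 0.5 + 1.4Q.
Set SMC = demand: 0.5 + 1.4Q = 51.0 - 2.4Q → Q* = 13.2895.
Gap = |10.5263 − 13.2895| = 2.7632.

2.8 units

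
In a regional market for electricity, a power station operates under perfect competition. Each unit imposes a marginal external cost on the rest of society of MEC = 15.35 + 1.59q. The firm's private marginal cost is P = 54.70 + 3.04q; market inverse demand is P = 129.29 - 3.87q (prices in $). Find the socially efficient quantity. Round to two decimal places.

Social marginal cost = private MC + MEC = 70.05 + 4.63q.
Set SMC = demand: 70.05 + 4.63q = 129.29 - 3.87q → q* = 6.9694.

q* = 6.97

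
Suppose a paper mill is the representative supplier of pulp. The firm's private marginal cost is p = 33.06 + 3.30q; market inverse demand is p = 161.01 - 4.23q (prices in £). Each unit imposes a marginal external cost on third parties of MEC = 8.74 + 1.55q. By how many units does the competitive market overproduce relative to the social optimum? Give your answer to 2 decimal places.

3.86 units

Market equilibrium (private): 33.06 + 3.30q = 161.01 - 4.23q → q_m = 16.9920.
Social marginal cost = private MC + MEC = 41.80 + 4.85q.
Set SMC = demand: 41.80 + 4.85q = 161.01 - 4.23q → q* = 13.1289.
Gap = |16.9920 − 13.1289| = 3.8631.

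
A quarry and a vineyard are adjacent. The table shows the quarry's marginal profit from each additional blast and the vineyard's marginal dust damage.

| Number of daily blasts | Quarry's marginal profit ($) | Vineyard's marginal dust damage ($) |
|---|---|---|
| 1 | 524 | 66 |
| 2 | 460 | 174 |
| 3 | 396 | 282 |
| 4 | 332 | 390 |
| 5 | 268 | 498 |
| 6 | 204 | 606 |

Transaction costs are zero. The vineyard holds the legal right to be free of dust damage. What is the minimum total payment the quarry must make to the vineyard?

$522

Efficient level: marginal profit ≥ marginal dust damage through level 3, so k* = 3.
With the vineyard holding the right, the quarry must at least compensate total damage at k*: 66 + 174 + 282 = 522.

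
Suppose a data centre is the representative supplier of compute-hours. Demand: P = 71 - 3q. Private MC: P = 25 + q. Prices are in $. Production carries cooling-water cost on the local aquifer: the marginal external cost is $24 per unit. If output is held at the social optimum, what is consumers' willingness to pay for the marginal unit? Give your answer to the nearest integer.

Social marginal cost = private MC + MEC = 49 + q.
Set SMC = demand: 49 + q = 71 - 3q → q* = 5.5000.
Consumer price on the demand curve at q*: 71 − 3×5.5000 = 54.5000.

P = $55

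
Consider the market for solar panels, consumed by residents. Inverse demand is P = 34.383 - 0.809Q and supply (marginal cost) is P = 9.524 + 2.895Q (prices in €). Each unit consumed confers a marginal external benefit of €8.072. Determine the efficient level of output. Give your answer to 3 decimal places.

Q* = 8.891

Social marginal benefit = demand + MEB = 42.455 - 0.809Q.
Set SMB = MC: 42.455 - 0.809Q = 9.524 + 2.895Q → Q* = 8.8907.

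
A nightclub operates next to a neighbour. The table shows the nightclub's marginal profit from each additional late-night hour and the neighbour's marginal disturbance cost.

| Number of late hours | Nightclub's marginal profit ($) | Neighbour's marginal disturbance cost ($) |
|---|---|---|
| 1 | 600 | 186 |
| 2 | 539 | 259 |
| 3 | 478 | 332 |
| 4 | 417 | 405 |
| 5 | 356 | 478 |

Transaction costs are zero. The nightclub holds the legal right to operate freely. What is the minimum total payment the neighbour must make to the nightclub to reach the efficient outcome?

$356

Left alone the nightclub would choose level 5 (marginal profit stays positive).
Efficient level: k* = 4 (marginal profit ≥ marginal disturbance cost through 4).
The neighbour must at least cover the nightclub's forgone profit from cutting 5→4: 356 = 356.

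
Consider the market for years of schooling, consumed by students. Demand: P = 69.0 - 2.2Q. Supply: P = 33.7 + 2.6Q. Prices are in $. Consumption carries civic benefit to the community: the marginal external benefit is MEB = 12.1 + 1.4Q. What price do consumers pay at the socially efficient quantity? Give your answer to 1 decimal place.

Social marginal benefit = demand + MEB = 81.1 - 0.8Q.
Set SMB = MC: 81.1 - 0.8Q = 33.7 + 2.6Q → Q* = 13.9412.
Consumer price on the demand curve at Q*: 69.0 − 2.2×13.9412 = 38.3294.

P = $38.3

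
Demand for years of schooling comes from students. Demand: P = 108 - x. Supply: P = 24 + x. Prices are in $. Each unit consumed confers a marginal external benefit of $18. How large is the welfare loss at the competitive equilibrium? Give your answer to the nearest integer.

DWL = $81

Market equilibrium (private): 24 + x = 108 - x → x_m = 42.0000.
Social marginal benefit = demand + MEB = 126 - x.
Set SMB = MC: 126 - x = 24 + x → x* = 51.0000.
Height of the DWL triangle at x_m is SMB(x_m) − MC(x_m) = MEB(x_m) = 18.0000.
DWL = ½ × 9.0000 × 18.0000 = 81.0000.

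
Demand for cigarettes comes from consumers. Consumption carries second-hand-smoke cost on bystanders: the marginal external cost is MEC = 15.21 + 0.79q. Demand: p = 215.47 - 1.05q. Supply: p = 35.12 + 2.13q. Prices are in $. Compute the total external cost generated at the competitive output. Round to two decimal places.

Market equilibrium (private): 35.12 + 2.13q = 215.47 - 1.05q → q_m = 56.7138.
Total external cost = ∫₀^{q_m} (15.21 + 0.79q) dq = 15.21×56.7138 + ½×0.79×56.7138² = 2133.1167.

$2133.12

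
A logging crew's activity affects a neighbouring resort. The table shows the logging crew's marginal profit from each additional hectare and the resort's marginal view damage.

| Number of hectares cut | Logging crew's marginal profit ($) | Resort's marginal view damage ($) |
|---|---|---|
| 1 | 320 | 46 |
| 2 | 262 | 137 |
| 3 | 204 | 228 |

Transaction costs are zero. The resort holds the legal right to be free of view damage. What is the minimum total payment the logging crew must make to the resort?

$183

Efficient level: marginal profit ≥ marginal view damage through level 2, so k* = 2.
With the resort holding the right, the logging crew must at least compensate total damage at k*: 46 + 137 = 183.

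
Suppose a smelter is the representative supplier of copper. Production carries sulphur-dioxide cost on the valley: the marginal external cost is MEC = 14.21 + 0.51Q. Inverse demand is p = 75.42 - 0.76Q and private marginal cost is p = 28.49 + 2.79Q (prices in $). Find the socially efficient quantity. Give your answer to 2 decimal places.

Social marginal cost = private MC + MEC = 42.70 + 3.30Q.
Set SMC = demand: 42.70 + 3.30Q = 75.42 - 0.76Q → Q* = 8.0591.

Q* = 8.06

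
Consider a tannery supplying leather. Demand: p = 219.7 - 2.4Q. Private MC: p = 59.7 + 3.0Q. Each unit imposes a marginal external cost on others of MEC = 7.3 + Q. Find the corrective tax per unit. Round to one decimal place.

Social marginal cost = private MC + MEC = 67.0 + 4.0Q.
Set SMC = demand: 67.0 + 4.0Q = 219.7 - 2.4Q → Q* = 23.8594.
The Pigouvian tax equals MEC at Q*: 7.3 + 1.0×23.8594 = 31.1594.

tax = 31.2 per unit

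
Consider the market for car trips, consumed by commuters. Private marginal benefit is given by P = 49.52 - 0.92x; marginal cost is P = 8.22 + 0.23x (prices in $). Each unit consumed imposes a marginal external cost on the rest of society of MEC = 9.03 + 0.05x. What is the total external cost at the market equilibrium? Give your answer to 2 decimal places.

Market equilibrium (private): 8.22 + 0.23x = 49.52 - 0.92x → x_m = 35.9130.
Total external cost = ∫₀^{x_m} (9.03 + 0.05x) dx = 9.03×35.9130 + ½×0.05×35.9130² = 356.5380.

$356.54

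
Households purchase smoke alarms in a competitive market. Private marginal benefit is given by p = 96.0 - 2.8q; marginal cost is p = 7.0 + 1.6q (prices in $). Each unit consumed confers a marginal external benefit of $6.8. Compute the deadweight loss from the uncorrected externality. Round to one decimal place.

Market equilibrium (private): 7.0 + 1.6q = 96.0 - 2.8q → q_m = 20.2273.
Social marginal benefit = demand + MEB = 102.8 - 2.8q.
Set SMB = MC: 102.8 - 2.8q = 7.0 + 1.6q → q* = 21.7727.
Height of the DWL triangle at q_m is SMB(q_m) − MC(q_m) = MEB(q_m) = 6.8000.
DWL = ½ × 1.5454 × 6.8000 = 5.2544.

DWL = $5.3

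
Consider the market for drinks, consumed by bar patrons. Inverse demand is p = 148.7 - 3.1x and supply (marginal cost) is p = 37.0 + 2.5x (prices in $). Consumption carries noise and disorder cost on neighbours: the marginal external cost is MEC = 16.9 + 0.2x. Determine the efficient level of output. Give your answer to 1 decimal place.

x* = 16.3

Social marginal benefit = demand − MEC = 131.8 - 3.3x.
Set SMB = MC: 131.8 - 3.3x = 37.0 + 2.5x → x* = 16.3448.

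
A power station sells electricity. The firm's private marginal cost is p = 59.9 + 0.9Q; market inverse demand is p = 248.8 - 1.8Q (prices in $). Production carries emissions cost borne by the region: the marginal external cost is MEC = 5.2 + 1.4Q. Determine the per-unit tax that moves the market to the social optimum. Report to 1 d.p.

Social marginal cost = private MC + MEC = 65.1 + 2.3Q.
Set SMC = demand: 65.1 + 2.3Q = 248.8 - 1.8Q → Q* = 44.8049.
The Pigouvian tax equals MEC at Q*: 5.2 + 1.4×44.8049 = 67.9269.

tax = $67.9 per unit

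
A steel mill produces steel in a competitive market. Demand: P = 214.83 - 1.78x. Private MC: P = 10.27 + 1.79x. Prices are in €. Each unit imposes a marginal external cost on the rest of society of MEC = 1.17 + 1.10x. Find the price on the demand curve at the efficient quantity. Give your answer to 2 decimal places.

P = €137.31

Social marginal cost = private MC + MEC = 11.44 + 2.89x.
Set SMC = demand: 11.44 + 2.89x = 214.83 - 1.78x → x* = 43.5525.
Consumer price on the demand curve at x*: 214.83 − 1.78×43.5525 = 137.3066.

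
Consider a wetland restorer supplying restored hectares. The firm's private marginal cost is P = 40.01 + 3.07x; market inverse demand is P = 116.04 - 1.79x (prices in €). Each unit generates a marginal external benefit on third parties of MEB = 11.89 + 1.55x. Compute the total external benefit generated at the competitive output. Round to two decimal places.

€375.68

Market equilibrium (private): 40.01 + 3.07x = 116.04 - 1.79x → x_m = 15.6440.
Total external benefit = ∫₀^{x_m} (11.89 + 1.55x) dx = 11.89×15.6440 + ½×1.55×15.6440² = 375.6766.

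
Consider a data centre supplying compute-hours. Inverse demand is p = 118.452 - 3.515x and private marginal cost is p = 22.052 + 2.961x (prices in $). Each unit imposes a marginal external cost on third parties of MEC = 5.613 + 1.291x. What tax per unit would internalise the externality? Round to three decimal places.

tax = $20.703 per unit

Social marginal cost = private MC + MEC = 27.665 + 4.252x.
Set SMC = demand: 27.665 + 4.252x = 118.452 - 3.515x → x* = 11.6888.
The Pigouvian tax equals MEC at x*: 5.613 + 1.291×11.6888 = 20.7032.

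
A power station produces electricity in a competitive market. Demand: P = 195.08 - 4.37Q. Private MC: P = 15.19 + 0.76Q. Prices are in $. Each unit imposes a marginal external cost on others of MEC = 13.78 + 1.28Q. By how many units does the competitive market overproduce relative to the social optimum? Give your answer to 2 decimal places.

9.15 units

Market equilibrium (private): 15.19 + 0.76Q = 195.08 - 4.37Q → Q_m = 35.0663.
Social marginal cost = private MC + MEC = 28.97 + 2.04Q.
Set SMC = demand: 28.97 + 2.04Q = 195.08 - 4.37Q → Q* = 25.9142.
Gap = |35.0663 − 25.9142| = 9.1521.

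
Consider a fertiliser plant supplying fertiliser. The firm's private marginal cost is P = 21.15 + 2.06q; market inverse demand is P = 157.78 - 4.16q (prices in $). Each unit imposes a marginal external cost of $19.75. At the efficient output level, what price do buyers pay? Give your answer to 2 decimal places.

P = $79.61

Social marginal cost = private MC + MEC = 40.90 + 2.06q.
Set SMC = demand: 40.90 + 2.06q = 157.78 - 4.16q → q* = 18.7910.
Consumer price on the demand curve at q*: 157.78 − 4.16×18.7910 = 79.6094.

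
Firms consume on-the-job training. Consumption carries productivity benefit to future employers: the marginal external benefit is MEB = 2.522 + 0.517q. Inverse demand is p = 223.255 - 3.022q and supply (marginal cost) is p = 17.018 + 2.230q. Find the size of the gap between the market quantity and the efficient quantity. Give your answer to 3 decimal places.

4.820 units

Market equilibrium (private): 17.018 + 2.230q = 223.255 - 3.022q → q_m = 39.2683.
Social marginal benefit = demand + MEB = 225.777 - 2.505q.
Set SMB = MC: 225.777 - 2.505q = 17.018 + 2.230q → q* = 44.0885.
Gap = |39.2683 − 44.0885| = 4.8202.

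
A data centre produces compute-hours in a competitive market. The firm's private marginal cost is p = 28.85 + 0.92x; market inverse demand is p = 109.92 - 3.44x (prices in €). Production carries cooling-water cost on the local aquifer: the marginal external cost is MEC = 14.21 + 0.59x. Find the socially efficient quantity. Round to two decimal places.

Social marginal cost = private MC + MEC = 43.06 + 1.51x.
Set SMC = demand: 43.06 + 1.51x = 109.92 - 3.44x → x* = 13.5071.

x* = 13.51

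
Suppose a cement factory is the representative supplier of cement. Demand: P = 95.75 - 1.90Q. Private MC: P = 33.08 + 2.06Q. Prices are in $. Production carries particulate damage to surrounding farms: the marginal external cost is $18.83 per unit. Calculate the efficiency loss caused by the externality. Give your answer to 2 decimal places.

DWL = $44.77

Market equilibrium (private): 33.08 + 2.06Q = 95.75 - 1.90Q → Q_m = 15.8258.
Social marginal cost = private MC + MEC = 51.91 + 2.06Q.
Set SMC = demand: 51.91 + 2.06Q = 95.75 - 1.90Q → Q* = 11.0707.
The loss is the area between SMC and demand from Q* to Q_m; with linear curves that's a triangle of height MEC(Q_m).
DWL = ½ × 4.7551 × 18.8300 = 44.7693.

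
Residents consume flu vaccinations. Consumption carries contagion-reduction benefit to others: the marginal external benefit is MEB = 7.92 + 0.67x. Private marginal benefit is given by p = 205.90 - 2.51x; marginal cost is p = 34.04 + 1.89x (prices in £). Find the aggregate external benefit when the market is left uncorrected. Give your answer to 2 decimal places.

£820.43

Market equilibrium (private): 34.04 + 1.89x = 205.90 - 2.51x → x_m = 39.0591.
Total external benefit = ∫₀^{x_m} (7.92 + 0.67x) dx = 7.92×39.0591 + ½×0.67×39.0591² = 820.4285.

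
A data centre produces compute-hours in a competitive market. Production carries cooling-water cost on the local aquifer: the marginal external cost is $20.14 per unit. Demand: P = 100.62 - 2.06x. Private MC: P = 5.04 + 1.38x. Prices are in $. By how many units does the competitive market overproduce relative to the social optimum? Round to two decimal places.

Market equilibrium (private): 5.04 + 1.38x = 100.62 - 2.06x → x_m = 27.7849.
Social marginal cost = private MC + MEC = 25.18 + 1.38x.
Set SMC = demand: 25.18 + 1.38x = 100.62 - 2.06x → x* = 21.9302.
Gap = |27.7849 − 21.9302| = 5.8547.

5.85 units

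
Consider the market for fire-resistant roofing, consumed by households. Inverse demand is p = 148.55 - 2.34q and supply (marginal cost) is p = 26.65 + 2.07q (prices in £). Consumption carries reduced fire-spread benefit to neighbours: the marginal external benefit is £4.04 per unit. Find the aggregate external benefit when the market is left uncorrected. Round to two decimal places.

Market equilibrium (private): 26.65 + 2.07q = 148.55 - 2.34q → q_m = 27.6417.
Total external benefit = MEB × q_m = 4.04 × 27.6417 = 111.6725.

£111.67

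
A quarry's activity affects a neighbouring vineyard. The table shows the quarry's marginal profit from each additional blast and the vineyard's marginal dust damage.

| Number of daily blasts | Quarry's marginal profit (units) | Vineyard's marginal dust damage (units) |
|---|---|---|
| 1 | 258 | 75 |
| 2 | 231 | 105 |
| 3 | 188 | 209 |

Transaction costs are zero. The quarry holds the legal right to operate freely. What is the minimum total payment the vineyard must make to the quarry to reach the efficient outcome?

188

Left alone the quarry would choose level 3 (marginal profit stays positive).
Efficient level: k* = 2 (marginal profit ≥ marginal dust damage through 2).
The vineyard must at least cover the quarry's forgone profit from cutting 3→2: 188 = 188.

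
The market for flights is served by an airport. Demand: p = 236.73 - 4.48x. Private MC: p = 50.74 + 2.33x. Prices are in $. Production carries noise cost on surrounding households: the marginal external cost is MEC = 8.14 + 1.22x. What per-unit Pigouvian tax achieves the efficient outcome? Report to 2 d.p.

Social marginal cost = private MC + MEC = 58.88 + 3.55x.
Set SMC = demand: 58.88 + 3.55x = 236.73 - 4.48x → x* = 22.1482.
The Pigouvian tax equals MEC at x*: 8.14 + 1.22×22.1482 = 35.1608.

tax = $35.16 per unit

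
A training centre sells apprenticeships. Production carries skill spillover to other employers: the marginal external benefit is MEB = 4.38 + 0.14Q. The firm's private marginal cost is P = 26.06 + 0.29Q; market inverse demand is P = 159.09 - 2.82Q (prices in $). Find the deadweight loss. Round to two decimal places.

DWL = $18.10

Market equilibrium (private): 26.06 + 0.29Q = 159.09 - 2.82Q → Q_m = 42.7749.
Social marginal cost = private MC − MEB = 21.68 + 0.15Q.
Set SMC = demand: 21.68 + 0.15Q = 159.09 - 2.82Q → Q* = 46.2660.
Height of the DWL triangle at Q_m is demand(Q_m) − SMC(Q_m) = MEB(Q_m) = 10.3685.
DWL = ½ × 3.4911 × 10.3685 = 18.0987.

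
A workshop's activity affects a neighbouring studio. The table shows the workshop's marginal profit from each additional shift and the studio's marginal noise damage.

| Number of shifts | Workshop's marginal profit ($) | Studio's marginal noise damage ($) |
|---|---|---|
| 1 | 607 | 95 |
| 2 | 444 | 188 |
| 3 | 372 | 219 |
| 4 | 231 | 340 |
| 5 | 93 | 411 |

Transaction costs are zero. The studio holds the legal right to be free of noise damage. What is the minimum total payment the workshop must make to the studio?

$502

Efficient level: marginal profit ≥ marginal noise damage through level 3, so k* = 3.
With the studio holding the right, the workshop must at least compensate total damage at k*: 95 + 188 + 219 = 502.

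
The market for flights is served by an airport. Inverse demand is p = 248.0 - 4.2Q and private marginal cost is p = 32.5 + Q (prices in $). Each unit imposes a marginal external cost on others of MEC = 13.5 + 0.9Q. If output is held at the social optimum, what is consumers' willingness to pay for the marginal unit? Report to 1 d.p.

P = $108.9

Social marginal cost = private MC + MEC = 46.0 + 1.9Q.
Set SMC = demand: 46.0 + 1.9Q = 248.0 - 4.2Q → Q* = 33.1148.
Consumer price on the demand curve at Q*: 248.0 − 4.2×33.1148 = 108.9178.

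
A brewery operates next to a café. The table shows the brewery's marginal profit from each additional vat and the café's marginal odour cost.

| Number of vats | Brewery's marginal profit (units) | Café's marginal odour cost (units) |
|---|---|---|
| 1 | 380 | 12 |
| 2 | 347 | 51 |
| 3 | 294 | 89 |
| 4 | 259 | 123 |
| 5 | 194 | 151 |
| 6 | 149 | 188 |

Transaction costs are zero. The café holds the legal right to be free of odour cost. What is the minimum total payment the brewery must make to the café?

426

Efficient level: marginal profit ≥ marginal odour cost through level 5, so k* = 5.
With the café holding the right, the brewery must at least compensate total damage at k*: 12 + 51 + 89 + 123 + 151 = 426.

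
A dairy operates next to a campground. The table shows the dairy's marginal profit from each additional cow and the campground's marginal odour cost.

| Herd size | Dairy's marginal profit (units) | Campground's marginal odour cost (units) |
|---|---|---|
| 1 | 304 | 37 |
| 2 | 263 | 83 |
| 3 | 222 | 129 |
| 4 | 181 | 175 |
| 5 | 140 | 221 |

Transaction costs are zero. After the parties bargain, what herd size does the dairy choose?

Bargaining reaches the level where marginal profit last exceeds marginal odour cost.
That holds through level 4 (181 ≥ 175) but not at 5 (140 < 221).

4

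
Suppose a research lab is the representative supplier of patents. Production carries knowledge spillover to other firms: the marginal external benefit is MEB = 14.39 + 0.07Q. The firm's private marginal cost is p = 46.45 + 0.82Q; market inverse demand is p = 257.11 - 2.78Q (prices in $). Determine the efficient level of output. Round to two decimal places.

Social marginal cost = private MC − MEB = 32.06 + 0.75Q.
Set SMC = demand: 32.06 + 0.75Q = 257.11 - 2.78Q → Q* = 63.7535.

Q* = 63.75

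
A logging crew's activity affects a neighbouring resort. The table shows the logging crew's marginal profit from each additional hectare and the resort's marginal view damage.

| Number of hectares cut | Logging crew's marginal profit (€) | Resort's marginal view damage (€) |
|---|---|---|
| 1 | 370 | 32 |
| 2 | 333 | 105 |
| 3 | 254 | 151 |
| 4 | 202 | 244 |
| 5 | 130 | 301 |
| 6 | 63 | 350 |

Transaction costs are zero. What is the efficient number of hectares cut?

3

Bargaining reaches the level where marginal profit last exceeds marginal view damage.
That holds through level 3 (254 ≥ 151) but not at 4 (202 < 244).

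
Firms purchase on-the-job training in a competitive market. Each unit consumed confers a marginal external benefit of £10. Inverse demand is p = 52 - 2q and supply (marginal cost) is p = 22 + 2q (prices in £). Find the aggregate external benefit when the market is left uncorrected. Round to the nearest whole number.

£75

Market equilibrium (private): 22 + 2q = 52 - 2q → q_m = 7.5000.
Total external benefit = MEB × q_m = 10 × 7.5000 = 75.0000.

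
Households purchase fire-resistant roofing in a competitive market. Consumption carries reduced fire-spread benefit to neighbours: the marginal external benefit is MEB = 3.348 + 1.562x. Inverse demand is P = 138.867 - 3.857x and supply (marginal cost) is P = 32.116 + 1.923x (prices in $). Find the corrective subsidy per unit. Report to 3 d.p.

subsidy = $44.120 per unit

Social marginal benefit = demand + MEB = 142.215 - 2.295x.
Set SMB = MC: 142.215 - 2.295x = 32.116 + 1.923x → x* = 26.1022.
The Pigouvian subsidy equals MEB at x*: 3.348 + 1.562×26.1022 = 44.1196.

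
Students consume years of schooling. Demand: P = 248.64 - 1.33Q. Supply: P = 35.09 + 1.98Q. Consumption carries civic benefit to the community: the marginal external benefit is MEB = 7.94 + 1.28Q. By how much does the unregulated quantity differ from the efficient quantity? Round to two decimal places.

Market equilibrium (private): 35.09 + 1.98Q = 248.64 - 1.33Q → Q_m = 64.5166.
Social marginal benefit = demand + MEB = 256.58 - 0.05Q.
Set SMB = MC: 256.58 - 0.05Q = 35.09 + 1.98Q → Q* = 109.1084.
Gap = |64.5166 − 109.1084| = 44.5918.

44.59 units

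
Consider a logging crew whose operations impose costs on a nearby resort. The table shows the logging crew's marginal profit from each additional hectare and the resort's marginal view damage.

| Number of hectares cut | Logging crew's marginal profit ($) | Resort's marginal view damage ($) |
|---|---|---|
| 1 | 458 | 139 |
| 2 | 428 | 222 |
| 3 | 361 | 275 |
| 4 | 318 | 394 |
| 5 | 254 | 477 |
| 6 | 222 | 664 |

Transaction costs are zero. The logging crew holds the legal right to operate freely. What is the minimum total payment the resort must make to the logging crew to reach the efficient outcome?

$794

Left alone the logging crew would choose level 6 (marginal profit stays positive).
Efficient level: k* = 3 (marginal profit ≥ marginal view damage through 3).
The resort must at least cover the logging crew's forgone profit from cutting 6→3: 318 + 254 + 222 = 794.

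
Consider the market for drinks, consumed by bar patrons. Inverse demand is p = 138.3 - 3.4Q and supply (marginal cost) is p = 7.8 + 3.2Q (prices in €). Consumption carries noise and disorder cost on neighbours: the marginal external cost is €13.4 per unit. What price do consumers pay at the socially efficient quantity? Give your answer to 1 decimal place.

Social marginal benefit = demand − MEC = 124.9 - 3.4Q.
Set SMB = MC: 124.9 - 3.4Q = 7.8 + 3.2Q → Q* = 17.7424.
Consumer price on the demand curve at Q*: 138.3 − 3.4×17.7424 = 77.9758.

P = €78.0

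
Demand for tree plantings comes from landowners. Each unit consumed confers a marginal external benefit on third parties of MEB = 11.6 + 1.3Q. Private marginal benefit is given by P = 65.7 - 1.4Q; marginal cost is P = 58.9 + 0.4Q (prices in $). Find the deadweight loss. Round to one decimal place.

DWL = $272.6

Market equilibrium (private): 58.9 + 0.4Q = 65.7 - 1.4Q → Q_m = 3.7778.
Social marginal benefit = demand + MEB = 77.3 - 0.1Q.
Set SMB = MC: 77.3 - 0.1Q = 58.9 + 0.4Q → Q* = 36.8000.
The loss is the area between SMB and MC from Q* to Q_m; with linear curves that's a triangle of height MEB(Q_m).
DWL = ½ × 33.0222 × 16.5111 = 272.6164.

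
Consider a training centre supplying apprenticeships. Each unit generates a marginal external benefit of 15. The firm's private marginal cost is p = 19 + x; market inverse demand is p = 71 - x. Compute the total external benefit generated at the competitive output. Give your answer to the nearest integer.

Market equilibrium (private): 19 + x = 71 - x → x_m = 26.0000.
Total external benefit = MEB × x_m = 15 × 26.0000 = 390.0000.

390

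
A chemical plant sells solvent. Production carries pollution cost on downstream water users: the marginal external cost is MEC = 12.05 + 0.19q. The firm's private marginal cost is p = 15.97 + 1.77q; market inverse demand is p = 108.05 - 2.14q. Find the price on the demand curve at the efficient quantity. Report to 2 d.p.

P = 66.28

Social marginal cost = private MC + MEC = 28.02 + 1.96q.
Set SMC = demand: 28.02 + 1.96q = 108.05 - 2.14q → q* = 19.5195.
Consumer price on the demand curve at q*: 108.05 − 2.14×19.5195 = 66.2783.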